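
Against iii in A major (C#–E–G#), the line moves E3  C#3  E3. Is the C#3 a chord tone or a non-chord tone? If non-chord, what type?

Chord tone (the root of C# minor triad).

C# minor triad contains C#, E, G#; C# is the root, so it is a chord tone.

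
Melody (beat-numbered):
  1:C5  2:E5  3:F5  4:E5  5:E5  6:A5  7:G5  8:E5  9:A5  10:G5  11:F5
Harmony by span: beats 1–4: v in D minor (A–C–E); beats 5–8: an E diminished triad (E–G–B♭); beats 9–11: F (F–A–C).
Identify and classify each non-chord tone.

F5 (beat 3) — neighbor tone; A5 (beat 6) — appoggiatura; G5 (beat 10) — passing tone.

The harmony at that moment is A minor triad (A, C, E); F5 is not a chord tone.
It is approached by step up from E5 and left by step down to E5.
Step away and step back to the same note — a neighbor tone (upper neighbor).
The harmony at that moment is E diminished triad (E, G, B♭); A5 is not a chord tone.
It is approached by leap up from E5 and left by step down to G5.
Leap in, step out — an appoggiatura.
The harmony at that moment is F major triad (F, A, C); G5 is not a chord tone.
It is approached by step down from A5 and left by step down to F5.
Step in, step out in the same direction — a passing tone.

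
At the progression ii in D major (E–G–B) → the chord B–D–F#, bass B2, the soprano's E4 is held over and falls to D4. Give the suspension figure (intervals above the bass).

4–3 suspension.

At the second chord the bass is B2. The suspended E4 lies a fourth above the bass; after resolving down by step to D4, the interval above the bass becomes a third.
Suspension figures are named by those two intervals: 4–3.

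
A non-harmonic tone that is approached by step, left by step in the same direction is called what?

Approach: by step. Departure: by step, continuing in the same direction.
Stepwise on both sides with no change of direction means the note fills in the space between two different chord tones — a passing tone. (Had it turned back to its starting note it would be a neighbor tone instead.)

Passing tone.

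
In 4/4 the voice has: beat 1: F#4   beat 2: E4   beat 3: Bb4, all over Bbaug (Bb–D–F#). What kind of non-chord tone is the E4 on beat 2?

Escape tone.

The harmony at that moment is Bb augmented triad (Bb, D, F#); E4 is not a chord tone.
It is approached by step down from F#4 and left by leap up to Bb4.
Step in, leap out, on a weak beat — an escape tone.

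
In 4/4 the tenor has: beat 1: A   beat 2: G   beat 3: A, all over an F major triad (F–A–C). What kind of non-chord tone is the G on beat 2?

Lower neighbor tone.

The harmony at that moment is F major triad (F, A, C); G is not a chord tone.
It is approached by step down from A and left by step up to A.
Step away and step back to the same note — a neighbor tone (lower neighbor).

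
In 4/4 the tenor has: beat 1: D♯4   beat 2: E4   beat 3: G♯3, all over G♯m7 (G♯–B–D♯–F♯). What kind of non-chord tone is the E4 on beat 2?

Escape tone.

The harmony at that moment is G♯ minor seventh chord (G♯, B, D♯, F♯); E4 is not a chord tone.
It is approached by step up from D♯4 and left by leap down to G♯3.
Step in, leap out, on a weak beat — an escape tone.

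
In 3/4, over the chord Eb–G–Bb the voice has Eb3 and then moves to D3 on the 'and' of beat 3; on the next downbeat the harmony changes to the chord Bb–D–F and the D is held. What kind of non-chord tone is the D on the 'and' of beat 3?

Anticipation.

The harmony at that moment is Eb major triad (Eb, G, Bb); D3 is not a chord tone.
It is approached by step down from Eb3 and then sustained as the same pitch into the next harmony.
Arriving early and becoming a chord tone when the harmony changes — an anticipation.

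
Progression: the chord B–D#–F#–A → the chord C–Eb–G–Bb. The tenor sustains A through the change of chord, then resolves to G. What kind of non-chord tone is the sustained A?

The harmony at that moment is C minor seventh chord (C, Eb, G, Bb); A is not a chord tone.
It is held over (the same pitch as the preceding A) and left by step down to G.
Held over from the previous chord and resolving down by step — a suspension.

A is a suspension.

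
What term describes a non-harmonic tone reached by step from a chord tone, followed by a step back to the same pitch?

Approach: by step. Departure: by step in the opposite direction, back to the starting pitch.
Stepwise on both sides but reversing to return to the same chord tone — a neighbor tone. (Had it continued onward in the same direction it would be a passing tone instead.)

Neighbor tone.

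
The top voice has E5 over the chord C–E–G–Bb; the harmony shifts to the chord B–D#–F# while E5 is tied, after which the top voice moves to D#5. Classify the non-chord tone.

The harmony at that moment is B major triad (B, D#, F#); E5 is not a chord tone.
It is held over (the same pitch as the preceding E5) and left by step down to D#5.
Held over from the previous chord and resolving down by step — a suspension.

E5 is a suspension.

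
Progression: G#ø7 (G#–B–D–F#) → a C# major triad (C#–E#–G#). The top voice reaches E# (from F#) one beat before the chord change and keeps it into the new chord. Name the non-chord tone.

E# is an anticipation.

The harmony at that moment is G# half-diminished seventh chord (G#, B, D, F#); E# is not a chord tone.
It is approached by step down from F# and then sustained as the same pitch into the next harmony.
Arriving early and becoming a chord tone when the harmony changes — an anticipation.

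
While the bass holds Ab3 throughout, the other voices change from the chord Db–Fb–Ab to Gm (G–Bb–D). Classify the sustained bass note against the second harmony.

Pedal tone (pedal point).

The harmony at that moment is G minor triad (G, Bb, D); Ab3 is not a chord tone.
It is held over (the same pitch as the preceding Ab3) and then sustained as the same pitch into the next harmony.
Sustained through a change of harmony — a pedal tone.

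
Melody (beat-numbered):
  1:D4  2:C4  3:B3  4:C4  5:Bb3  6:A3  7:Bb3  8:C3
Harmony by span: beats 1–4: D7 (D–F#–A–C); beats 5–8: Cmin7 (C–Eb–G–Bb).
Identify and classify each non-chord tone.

B3 (beat 3) — neighbor tone; A3 (beat 6) — neighbor tone.

The harmony at that moment is D dominant seventh chord (D, F#, A, C); B3 is not a chord tone.
It is approached by step down from C4 and left by step up to C4.
Step away and step back to the same note — a neighbor tone (lower neighbor).
The harmony at that moment is C minor seventh chord (C, Eb, G, Bb); A3 is not a chord tone.
It is approached by step down from Bb3 and left by step up to Bb3.
Step away and step back to the same note — a neighbor tone (lower neighbor).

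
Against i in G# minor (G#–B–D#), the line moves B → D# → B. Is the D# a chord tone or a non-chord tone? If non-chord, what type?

G# minor triad contains G#, B, D#; D# is the fifth, so it is a chord tone.

Chord tone (the fifth of G# minor triad).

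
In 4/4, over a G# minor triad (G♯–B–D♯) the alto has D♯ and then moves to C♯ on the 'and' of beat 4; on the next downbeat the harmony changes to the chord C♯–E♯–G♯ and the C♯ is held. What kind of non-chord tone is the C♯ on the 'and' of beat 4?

The harmony at that moment is G♯ minor triad (G♯, B, D♯); C♯ is not a chord tone.
It is approached by step down from D♯ and then sustained as the same pitch into the next harmony.
Arriving early and becoming a chord tone when the harmony changes — an anticipation.

Anticipation.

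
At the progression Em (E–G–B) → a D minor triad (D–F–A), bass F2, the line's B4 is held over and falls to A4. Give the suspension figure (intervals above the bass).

At the second chord the bass is F2. The suspended B4 lies a fourth above the bass; after resolving down by step to A4, the interval above the bass becomes a third.
Suspension figures are named by those two intervals: 4–3.

4–3 suspension.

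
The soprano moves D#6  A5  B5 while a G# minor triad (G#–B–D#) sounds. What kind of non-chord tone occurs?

The harmony at that moment is G# minor triad (G#, B, D#); A5 is not a chord tone.
It is approached by leap down from D#6 and left by step up to B5.
Leap in, step out — an appoggiatura.

A5 is an appoggiatura.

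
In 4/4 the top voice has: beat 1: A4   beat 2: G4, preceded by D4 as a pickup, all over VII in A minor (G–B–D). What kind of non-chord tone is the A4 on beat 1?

Appoggiatura.

The harmony at that moment is G major triad (G, B, D); A4 is not a chord tone.
It is approached by leap up from D4 and left by step down to G4.
Leap in, step out, metrically accented — an appoggiatura.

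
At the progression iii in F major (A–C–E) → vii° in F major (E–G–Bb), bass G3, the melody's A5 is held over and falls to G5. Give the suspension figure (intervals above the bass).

9–8 suspension.

At the second chord the bass is G3. The suspended A5 lies a ninth above the bass; after resolving down by step to G5, the interval above the bass becomes an octave.
Suspension figures are named by those two intervals: 9–8.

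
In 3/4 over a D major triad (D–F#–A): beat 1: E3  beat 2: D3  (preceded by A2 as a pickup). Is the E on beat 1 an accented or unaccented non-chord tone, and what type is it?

Accented appoggiatura.

The harmony at that moment is D major triad (D, F#, A); E3 is not a chord tone.
It is approached by leap up from A2 and left by step down to D3.
Leap in, step out — an appoggiatura.
It falls on the downbeat, so it is accented.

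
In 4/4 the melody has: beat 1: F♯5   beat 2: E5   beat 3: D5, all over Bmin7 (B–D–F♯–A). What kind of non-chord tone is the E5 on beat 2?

Passing tone.

The harmony at that moment is B minor seventh chord (B, D, F♯, A); E5 is not a chord tone.
It is approached by step down from F♯5 and left by step down to D5.
Step in, step out in the same direction — a passing tone.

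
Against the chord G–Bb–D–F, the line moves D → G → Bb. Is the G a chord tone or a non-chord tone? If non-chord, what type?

G minor seventh chord contains G, Bb, D, F; G is the root, so it is a chord tone.

Chord tone (the root of G minor seventh chord).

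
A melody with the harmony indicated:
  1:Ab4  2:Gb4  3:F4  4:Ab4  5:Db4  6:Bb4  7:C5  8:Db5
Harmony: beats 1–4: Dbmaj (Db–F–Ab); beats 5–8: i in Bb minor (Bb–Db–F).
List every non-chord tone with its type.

Gb4 (beat 2) — passing tone; C5 (beat 7) — passing tone.

The harmony at that moment is Db major triad (Db, F, Ab); Gb4 is not a chord tone.
It is approached by step down from Ab4 and left by step down to F4.
Step in, step out in the same direction — a passing tone.
The harmony at that moment is Bb minor triad (Bb, Db, F); C5 is not a chord tone.
It is approached by step up from Bb4 and left by step up to Db5.
Step in, step out in the same direction — a passing tone.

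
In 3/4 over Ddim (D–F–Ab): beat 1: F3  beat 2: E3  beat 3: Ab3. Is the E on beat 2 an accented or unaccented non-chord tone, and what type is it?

Unaccented escape tone.

The harmony at that moment is D diminished triad (D, F, Ab); E3 is not a chord tone.
It is approached by step down from F3 and left by leap up to Ab3.
Step in, leap out — an escape tone.
It falls on a weak beat, so it is unaccented.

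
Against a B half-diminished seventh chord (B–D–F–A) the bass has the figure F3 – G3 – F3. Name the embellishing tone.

G3 is a neighbor tone.

The harmony at that moment is B half-diminished seventh chord (B, D, F, A); G3 is not a chord tone.
It is approached by step up from F3 and left by step down to F3.
Step away and step back to the same note — a neighbor tone (upper neighbor).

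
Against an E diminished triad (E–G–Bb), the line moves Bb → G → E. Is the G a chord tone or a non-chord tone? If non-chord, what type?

E diminished triad contains E, G, Bb; G is the third, so it is a chord tone.

Chord tone (the third of E diminished triad).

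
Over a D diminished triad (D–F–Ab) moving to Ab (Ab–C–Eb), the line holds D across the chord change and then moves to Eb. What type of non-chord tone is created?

The harmony at that moment is Ab major triad (Ab, C, Eb); D is not a chord tone.
It is held over (the same pitch as the preceding D) and left by step up to Eb.
Held over from the previous chord and resolving up by step — a retardation.

D is a retardation.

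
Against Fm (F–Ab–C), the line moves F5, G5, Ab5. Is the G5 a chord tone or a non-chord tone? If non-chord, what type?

Non-chord tone — a passing tone.

The harmony at that moment is F minor triad (F, Ab, C); G5 is not a chord tone.
It is approached by step up from F5 and left by step up to Ab5.
Step in, step out in the same direction — a passing tone.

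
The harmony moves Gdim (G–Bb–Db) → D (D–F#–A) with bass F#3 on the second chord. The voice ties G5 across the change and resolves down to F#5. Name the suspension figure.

9–8 suspension.

At the second chord the bass is F#3. The suspended G5 lies a ninth above the bass; after resolving down by step to F#5, the interval above the bass becomes an octave.
Suspension figures are named by those two intervals: 9–8.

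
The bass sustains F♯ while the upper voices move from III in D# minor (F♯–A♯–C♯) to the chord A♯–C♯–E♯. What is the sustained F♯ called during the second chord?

Pedal tone (pedal point).

The harmony at that moment is A♯ minor triad (A♯, C♯, E♯); F♯ is not a chord tone.
It is held over (the same pitch as the preceding F♯) and then sustained as the same pitch into the next harmony.
Sustained through a change of harmony — a pedal tone.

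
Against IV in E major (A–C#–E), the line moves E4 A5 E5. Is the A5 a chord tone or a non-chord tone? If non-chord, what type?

Chord tone (the root of A major triad).

A major triad contains A, C#, E; A is the root, so it is a chord tone.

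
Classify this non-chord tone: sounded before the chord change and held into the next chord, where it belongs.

Anticipation.

Approach: ahead of the chord change (typically by step), so it is dissonant against the current harmony. Departure: none — the same pitch is restated or held and is a chord tone of the new harmony.
Dissonant first, consonant once the harmony catches up: the note simply arrives early — an anticipation. (The reverse timing, consonant first and dissonant after the change, would be a suspension or retardation.)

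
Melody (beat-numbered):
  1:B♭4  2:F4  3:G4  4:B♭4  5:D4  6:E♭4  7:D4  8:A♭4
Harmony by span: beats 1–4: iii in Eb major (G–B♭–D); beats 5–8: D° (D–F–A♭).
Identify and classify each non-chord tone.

The harmony at that moment is G minor triad (G, B♭, D); F4 is not a chord tone.
It is approached by leap down from B♭4 and left by step up to G4.
Leap in, step out — an appoggiatura.
The harmony at that moment is D diminished triad (D, F, A♭); E♭4 is not a chord tone.
It is approached by step up from D4 and left by step down to D4.
Step away and step back to the same note — a neighbor tone (upper neighbor).

F4 (beat 2) — appoggiatura; E♭4 (beat 6) — neighbor tone.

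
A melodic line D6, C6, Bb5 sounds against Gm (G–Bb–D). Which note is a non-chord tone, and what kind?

C6 is a passing tone.

The harmony at that moment is G minor triad (G, Bb, D); C6 is not a chord tone.
It is approached by step down from D6 and left by step down to Bb5.
Step in, step out in the same direction — a passing tone.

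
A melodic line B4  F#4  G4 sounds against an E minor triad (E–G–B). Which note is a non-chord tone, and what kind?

F#4 is an appoggiatura.

The harmony at that moment is E minor triad (E, G, B); F#4 is not a chord tone.
It is approached by leap down from B4 and left by step up to G4.
Leap in, step out — an appoggiatura.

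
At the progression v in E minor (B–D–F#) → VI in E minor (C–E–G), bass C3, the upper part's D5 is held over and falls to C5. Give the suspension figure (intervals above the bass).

At the second chord the bass is C3. The suspended D5 lies a ninth above the bass; after resolving down by step to C5, the interval above the bass becomes an octave.
Suspension figures are named by those two intervals: 9–8.

9–8 suspension.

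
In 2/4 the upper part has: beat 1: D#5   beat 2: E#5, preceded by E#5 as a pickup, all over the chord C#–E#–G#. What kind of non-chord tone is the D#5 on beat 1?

Lower neighbor tone.

The harmony at that moment is C# major triad (C#, E#, G#); D#5 is not a chord tone.
It is approached by step down from E#5 and left by step up to E#5.
Step away and step back to the same note — a neighbor tone (lower neighbor).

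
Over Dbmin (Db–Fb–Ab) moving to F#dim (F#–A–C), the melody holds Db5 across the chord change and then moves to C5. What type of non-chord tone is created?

Db5 is a suspension.

The harmony at that moment is F# diminished triad (F#, A, C); Db5 is not a chord tone.
It is held over (the same pitch as the preceding Db5) and left by step down to C5.
Held over from the previous chord and resolving down by step — a suspension.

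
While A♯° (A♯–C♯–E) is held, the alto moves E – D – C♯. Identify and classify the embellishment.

The harmony at that moment is A♯ diminished triad (A♯, C♯, E); D is not a chord tone.
It is approached by step down from E and left by step down to C♯.
Step in, step out in the same direction — a passing tone.

D is a passing tone.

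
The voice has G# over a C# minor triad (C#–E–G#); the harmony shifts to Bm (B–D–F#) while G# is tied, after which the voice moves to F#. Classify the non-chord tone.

G# is a suspension.

The harmony at that moment is B minor triad (B, D, F#); G# is not a chord tone.
It is held over (the same pitch as the preceding G#) and left by step down to F#.
Held over from the previous chord and resolving down by step — a suspension.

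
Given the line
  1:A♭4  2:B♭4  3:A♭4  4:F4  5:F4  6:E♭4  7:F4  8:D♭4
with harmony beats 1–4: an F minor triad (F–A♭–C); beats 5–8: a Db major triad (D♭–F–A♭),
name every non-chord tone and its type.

The harmony at that moment is F minor triad (F, A♭, C); B♭4 is not a chord tone.
It is approached by step up from A♭4 and left by step down to A♭4.
Step away and step back to the same note — a neighbor tone (upper neighbor).
The harmony at that moment is D♭ major triad (D♭, F, A♭); E♭4 is not a chord tone.
It is approached by step down from F4 and left by step up to F4.
Step away and step back to the same note — a neighbor tone (lower neighbor).

B♭4 (beat 2) — neighbor tone; E♭4 (beat 6) — neighbor tone.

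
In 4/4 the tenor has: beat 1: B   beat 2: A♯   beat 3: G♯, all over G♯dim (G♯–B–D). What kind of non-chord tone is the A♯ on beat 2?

The harmony at that moment is G♯ diminished triad (G♯, B, D); A♯ is not a chord tone.
It is approached by step down from B and left by step down to G♯.
Step in, step out in the same direction — a passing tone.

Passing tone.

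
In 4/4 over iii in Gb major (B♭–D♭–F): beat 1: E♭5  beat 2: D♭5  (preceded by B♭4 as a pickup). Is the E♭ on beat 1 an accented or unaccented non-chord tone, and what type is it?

The harmony at that moment is B♭ minor triad (B♭, D♭, F); E♭5 is not a chord tone.
It is approached by leap up from B♭4 and left by step down to D♭5.
Leap in, step out — an appoggiatura.
It falls on the downbeat, so it is accented.

Accented appoggiatura.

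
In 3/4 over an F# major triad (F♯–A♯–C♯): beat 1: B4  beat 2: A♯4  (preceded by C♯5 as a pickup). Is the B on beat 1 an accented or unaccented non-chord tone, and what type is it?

Accented passing tone.

The harmony at that moment is F♯ major triad (F♯, A♯, C♯); B4 is not a chord tone.
It is approached by step down from C♯5 and left by step down to A♯4.
Step in, step out in the same direction — a passing tone.
It falls on the downbeat, so it is accented.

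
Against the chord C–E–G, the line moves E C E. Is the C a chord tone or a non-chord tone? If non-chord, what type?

C major triad contains C, E, G; C is the root, so it is a chord tone.

Chord tone (the root of C major triad).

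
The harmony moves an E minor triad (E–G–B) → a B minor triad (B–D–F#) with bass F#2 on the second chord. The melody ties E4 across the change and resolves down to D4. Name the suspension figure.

7–6 suspension.

At the second chord the bass is F#2. The suspended E4 lies a seventh above the bass; after resolving down by step to D4, the interval above the bass becomes a sixth.
Suspension figures are named by those two intervals: 7–6.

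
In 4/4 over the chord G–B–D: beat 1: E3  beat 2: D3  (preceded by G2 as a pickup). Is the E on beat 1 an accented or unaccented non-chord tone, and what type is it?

Accented appoggiatura.

The harmony at that moment is G major triad (G, B, D); E3 is not a chord tone.
It is approached by leap up from G2 and left by step down to D3.
Leap in, step out — an appoggiatura.
It falls on the downbeat, so it is accented.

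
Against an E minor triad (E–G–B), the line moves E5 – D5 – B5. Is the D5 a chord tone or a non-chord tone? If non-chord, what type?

The harmony at that moment is E minor triad (E, G, B); D5 is not a chord tone.
It is approached by step down from E5 and left by leap up to B5.
Step in, leap out — an escape tone.

Non-chord tone — an escape tone.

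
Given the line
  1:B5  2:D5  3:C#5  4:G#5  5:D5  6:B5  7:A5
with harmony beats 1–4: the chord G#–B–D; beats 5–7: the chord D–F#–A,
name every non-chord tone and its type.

The harmony at that moment is G# diminished triad (G#, B, D); C#5 is not a chord tone.
It is approached by step down from D5 and left by leap up to G#5.
Step in, leap out — an escape tone.
The harmony at that moment is D major triad (D, F#, A); B5 is not a chord tone.
It is approached by leap up from D5 and left by step down to A5.
Leap in, step out — an appoggiatura.

C#5 (beat 3) — escape tone; B5 (beat 6) — appoggiatura.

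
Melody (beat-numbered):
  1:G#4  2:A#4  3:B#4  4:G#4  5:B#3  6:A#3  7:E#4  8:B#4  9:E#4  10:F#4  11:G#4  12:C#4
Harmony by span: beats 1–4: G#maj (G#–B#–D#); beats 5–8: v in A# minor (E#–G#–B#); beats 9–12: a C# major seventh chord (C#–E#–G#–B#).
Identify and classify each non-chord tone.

The harmony at that moment is G# major triad (G#, B#, D#); A#4 is not a chord tone.
It is approached by step up from G#4 and left by step up to B#4.
Step in, step out in the same direction — a passing tone.
The harmony at that moment is E# minor triad (E#, G#, B#); A#3 is not a chord tone.
It is approached by step down from B#3 and left by leap up to E#4.
Step in, leap out — an escape tone.
The harmony at that moment is C# major seventh chord (C#, E#, G#, B#); F#4 is not a chord tone.
It is approached by step up from E#4 and left by step up to G#4.
Step in, step out in the same direction — a passing tone.

A#4 (beat 2) — passing tone; A#3 (beat 6) — escape tone; F#4 (beat 10) — passing tone.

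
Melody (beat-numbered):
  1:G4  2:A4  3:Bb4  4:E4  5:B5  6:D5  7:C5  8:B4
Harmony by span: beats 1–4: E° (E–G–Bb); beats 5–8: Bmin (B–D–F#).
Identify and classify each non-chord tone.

The harmony at that moment is E diminished triad (E, G, Bb); A4 is not a chord tone.
It is approached by step up from G4 and left by step up to Bb4.
Step in, step out in the same direction — a passing tone.
The harmony at that moment is B minor triad (B, D, F#); C5 is not a chord tone.
It is approached by step down from D5 and left by step down to B4.
Step in, step out in the same direction — a passing tone.

A4 (beat 2) — passing tone; C5 (beat 7) — passing tone.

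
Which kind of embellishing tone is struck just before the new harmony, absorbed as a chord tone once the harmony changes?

Anticipation.

Approach: ahead of the chord change (typically by step), so it is dissonant against the current harmony. Departure: none — the same pitch is restated or held and is a chord tone of the new harmony.
Dissonant first, consonant once the harmony catches up: the note simply arrives early — an anticipation. (The reverse timing, consonant first and dissonant after the change, would be a suspension or retardation.)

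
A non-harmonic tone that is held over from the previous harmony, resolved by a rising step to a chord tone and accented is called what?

Approach: by preparation — the pitch is first a chord tone, then held (tied or repeated) while the harmony changes under it. Departure: up by step. Metric position: strong.
A prepared dissonance that resolves upward by step — a retardation. (The same figure resolving downward would be a suspension.)

Retardation.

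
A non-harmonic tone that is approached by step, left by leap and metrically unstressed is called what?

Approach: by step. Departure: by leap. Metric position: weak.
Step in, leap out, from a weak position — an escape tone (échappée). (It is the mirror image of the appoggiatura, which leaps in and steps out on a strong beat.)

Escape tone.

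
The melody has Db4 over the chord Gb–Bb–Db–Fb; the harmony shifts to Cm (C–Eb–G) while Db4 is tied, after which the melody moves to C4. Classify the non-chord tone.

The harmony at that moment is C minor triad (C, Eb, G); Db4 is not a chord tone.
It is held over (the same pitch as the preceding Db4) and left by step down to C4.
Held over from the previous chord and resolving down by step — a suspension.

Db4 is a suspension.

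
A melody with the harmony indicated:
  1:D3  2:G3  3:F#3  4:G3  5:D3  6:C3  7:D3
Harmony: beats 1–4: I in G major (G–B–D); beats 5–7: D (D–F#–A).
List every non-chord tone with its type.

F#3 (beat 3) — neighbor tone; C3 (beat 6) — neighbor tone.

The harmony at that moment is G major triad (G, B, D); F#3 is not a chord tone.
It is approached by step down from G3 and left by step up to G3.
Step away and step back to the same note — a neighbor tone (lower neighbor).
The harmony at that moment is D major triad (D, F#, A); C3 is not a chord tone.
It is approached by step down from D3 and left by step up to D3.
Step away and step back to the same note — a neighbor tone (lower neighbor).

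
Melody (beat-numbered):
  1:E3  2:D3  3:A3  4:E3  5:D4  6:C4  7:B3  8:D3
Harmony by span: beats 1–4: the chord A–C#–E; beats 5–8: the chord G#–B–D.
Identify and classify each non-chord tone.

D3 (beat 2) — escape tone; C4 (beat 6) — passing tone.

The harmony at that moment is A major triad (A, C#, E); D3 is not a chord tone.
It is approached by step down from E3 and left by leap up to A3.
Step in, leap out — an escape tone.
The harmony at that moment is G# diminished triad (G#, B, D); C4 is not a chord tone.
It is approached by step down from D4 and left by step down to B3.
Step in, step out in the same direction — a passing tone.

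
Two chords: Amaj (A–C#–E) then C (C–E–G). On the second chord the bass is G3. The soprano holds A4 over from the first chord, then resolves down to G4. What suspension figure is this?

At the second chord the bass is G3. The suspended A4 lies a ninth above the bass; after resolving down by step to G4, the interval above the bass becomes an octave.
Suspension figures are named by those two intervals: 9–8.

9–8 suspension.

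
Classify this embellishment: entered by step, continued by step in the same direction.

Passing tone.

Approach: by step. Departure: by step, continuing in the same direction.
Stepwise on both sides with no change of direction means the note fills in the space between two different chord tones — a passing tone. (Had it turned back to its starting note it would be a neighbor tone instead.)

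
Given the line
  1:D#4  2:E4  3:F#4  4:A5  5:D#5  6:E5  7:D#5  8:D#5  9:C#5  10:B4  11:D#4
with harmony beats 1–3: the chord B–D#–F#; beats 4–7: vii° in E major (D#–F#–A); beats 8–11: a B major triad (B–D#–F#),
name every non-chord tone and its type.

E4 (beat 2) — passing tone; E5 (beat 6) — neighbor tone; C#5 (beat 9) — passing tone.

The harmony at that moment is B major triad (B, D#, F#); E4 is not a chord tone.
It is approached by step up from D#4 and left by step up to F#4.
Step in, step out in the same direction — a passing tone.
The harmony at that moment is D# diminished triad (D#, F#, A); E5 is not a chord tone.
It is approached by step up from D#5 and left by step down to D#5.
Step away and step back to the same note — a neighbor tone (upper neighbor).
The harmony at that moment is B major triad (B, D#, F#); C#5 is not a chord tone.
It is approached by step down from D#5 and left by step down to B4.
Step in, step out in the same direction — a passing tone.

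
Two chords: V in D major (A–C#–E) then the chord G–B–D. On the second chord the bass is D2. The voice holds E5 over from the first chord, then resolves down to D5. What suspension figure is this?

9–8 suspension.

At the second chord the bass is D2. The suspended E5 lies a ninth above the bass; after resolving down by step to D5, the interval above the bass becomes an octave.
Suspension figures are named by those two intervals: 9–8.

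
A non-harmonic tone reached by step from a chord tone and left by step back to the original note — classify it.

Approach: by step. Departure: by step in the opposite direction, back to the starting pitch.
Stepwise on both sides but reversing to return to the same chord tone — a neighbor tone. (Had it continued onward in the same direction it would be a passing tone instead.)

Neighbor tone.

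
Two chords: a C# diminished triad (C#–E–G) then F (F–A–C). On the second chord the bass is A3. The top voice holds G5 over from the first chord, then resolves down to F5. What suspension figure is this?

7–6 suspension.

At the second chord the bass is A3. The suspended G5 lies a seventh above the bass; after resolving down by step to F5, the interval above the bass becomes a sixth.
Suspension figures are named by those two intervals: 7–6.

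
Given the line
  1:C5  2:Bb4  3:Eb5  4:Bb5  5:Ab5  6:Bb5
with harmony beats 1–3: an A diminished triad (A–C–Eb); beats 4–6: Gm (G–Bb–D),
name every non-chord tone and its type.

The harmony at that moment is A diminished triad (A, C, Eb); Bb4 is not a chord tone.
It is approached by step down from C5 and left by leap up to Eb5.
Step in, leap out — an escape tone.
The harmony at that moment is G minor triad (G, Bb, D); Ab5 is not a chord tone.
It is approached by step down from Bb5 and left by step up to Bb5.
Step away and step back to the same note — a neighbor tone (lower neighbor).

Bb4 (beat 2) — escape tone; Ab5 (beat 5) — neighbor tone.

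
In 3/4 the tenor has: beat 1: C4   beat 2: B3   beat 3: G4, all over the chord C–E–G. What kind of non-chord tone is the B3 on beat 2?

The harmony at that moment is C major triad (C, E, G); B3 is not a chord tone.
It is approached by step down from C4 and left by leap up to G4.
Step in, leap out, on a weak beat — an escape tone.

Escape tone.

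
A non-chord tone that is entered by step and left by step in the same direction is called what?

Passing tone.

Approach: by step. Departure: by step, continuing in the same direction.
Stepwise on both sides with no change of direction means the note fills in the space between two different chord tones — a passing tone. (Had it turned back to its starting note it would be a neighbor tone instead.)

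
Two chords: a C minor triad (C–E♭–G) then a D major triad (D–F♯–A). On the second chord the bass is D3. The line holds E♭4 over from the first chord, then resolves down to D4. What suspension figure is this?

At the second chord the bass is D3. The suspended E♭4 lies a ninth above the bass; after resolving down by step to D4, the interval above the bass becomes an octave.
Suspension figures are named by those two intervals: 9–8.

9–8 suspension.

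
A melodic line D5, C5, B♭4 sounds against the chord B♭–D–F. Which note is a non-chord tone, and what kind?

The harmony at that moment is B♭ major triad (B♭, D, F); C5 is not a chord tone.
It is approached by step down from D5 and left by step down to B♭4.
Step in, step out in the same direction — a passing tone.

C5 is a passing tone.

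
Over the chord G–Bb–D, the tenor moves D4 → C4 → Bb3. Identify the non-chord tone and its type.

The harmony at that moment is G minor triad (G, Bb, D); C4 is not a chord tone.
It is approached by step down from D4 and left by step down to Bb3.
Step in, step out in the same direction — a passing tone.

C4 is a passing tone.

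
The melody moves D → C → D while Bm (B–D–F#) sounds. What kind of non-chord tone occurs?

The harmony at that moment is B minor triad (B, D, F#); C is not a chord tone.
It is approached by step down from D and left by step up to D.
Step away and step back to the same note — a neighbor tone (lower neighbor).

C is a neighbor tone.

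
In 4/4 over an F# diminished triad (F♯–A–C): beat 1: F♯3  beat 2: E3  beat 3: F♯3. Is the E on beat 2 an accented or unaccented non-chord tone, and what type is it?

Unaccented neighbor tone.

The harmony at that moment is F♯ diminished triad (F♯, A, C); E3 is not a chord tone.
It is approached by step down from F♯3 and left by step up to F♯3.
Step away and step back to the same note — a neighbor tone (lower neighbor).
It falls on a weak beat, so it is unaccented.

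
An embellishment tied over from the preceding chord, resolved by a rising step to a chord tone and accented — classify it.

Retardation.

Approach: by preparation — the pitch is first a chord tone, then held (tied or repeated) while the harmony changes under it. Departure: up by step. Metric position: strong.
A prepared dissonance that resolves upward by step — a retardation. (The same figure resolving downward would be a suspension.)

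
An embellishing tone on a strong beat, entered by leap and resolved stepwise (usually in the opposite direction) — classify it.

Approach: by leap. Departure: by step. Metric position: strong.
Leap in, step out, in a metrically strong position — an appoggiatura. (It is the mirror image of the escape tone, which steps in and leaps out from a weak position.)

Appoggiatura.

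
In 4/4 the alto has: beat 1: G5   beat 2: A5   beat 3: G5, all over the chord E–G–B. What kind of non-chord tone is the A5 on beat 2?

The harmony at that moment is E minor triad (E, G, B); A5 is not a chord tone.
It is approached by step up from G5 and left by step down to G5.
Step away and step back to the same note — a neighbor tone (upper neighbor).

Upper neighbor tone.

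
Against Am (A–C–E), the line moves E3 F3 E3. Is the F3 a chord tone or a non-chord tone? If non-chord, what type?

Non-chord tone — a neighbor tone.

The harmony at that moment is A minor triad (A, C, E); F3 is not a chord tone.
It is approached by step up from E3 and left by step down to E3.
Step away and step back to the same note — a neighbor tone (upper neighbor).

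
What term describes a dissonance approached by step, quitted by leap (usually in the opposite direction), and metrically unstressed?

Escape tone.

Approach: by step. Departure: by leap. Metric position: weak.
Step in, leap out, from a weak position — an escape tone (échappée). (It is the mirror image of the appoggiatura, which leaps in and steps out on a strong beat.)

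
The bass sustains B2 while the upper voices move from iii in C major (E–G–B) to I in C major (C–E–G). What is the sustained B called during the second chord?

The harmony at that moment is C major triad (C, E, G); B2 is not a chord tone.
It is held over (the same pitch as the preceding B2) and then sustained as the same pitch into the next harmony.
Sustained through a change of harmony — a pedal tone.

Pedal tone (pedal point).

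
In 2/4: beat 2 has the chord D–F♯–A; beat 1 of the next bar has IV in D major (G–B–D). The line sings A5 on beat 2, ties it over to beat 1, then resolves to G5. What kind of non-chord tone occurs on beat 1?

Suspension.

The harmony at that moment is G major triad (G, B, D); A5 is not a chord tone.
It is held over (the same pitch as the preceding A5) and left by step down to G5.
Held over from the previous chord and resolving down by step — a suspension.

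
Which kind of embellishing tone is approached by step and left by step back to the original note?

Approach: by step. Departure: by step in the opposite direction, back to the starting pitch.
Stepwise on both sides but reversing to return to the same chord tone — a neighbor tone. (Had it continued onward in the same direction it would be a passing tone instead.)

Neighbor tone.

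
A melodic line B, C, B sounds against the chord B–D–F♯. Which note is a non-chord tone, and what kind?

The harmony at that moment is B minor triad (B, D, F♯); C is not a chord tone.
It is approached by step up from B and left by step down to B.
Step away and step back to the same note — a neighbor tone (upper neighbor).

C is a neighbor tone.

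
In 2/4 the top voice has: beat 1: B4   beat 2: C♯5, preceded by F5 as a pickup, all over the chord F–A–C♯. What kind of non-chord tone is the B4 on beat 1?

Appoggiatura.

The harmony at that moment is F augmented triad (F, A, C♯); B4 is not a chord tone.
It is approached by leap down from F5 and left by step up to C♯5.
Leap in, step out, metrically accented — an appoggiatura.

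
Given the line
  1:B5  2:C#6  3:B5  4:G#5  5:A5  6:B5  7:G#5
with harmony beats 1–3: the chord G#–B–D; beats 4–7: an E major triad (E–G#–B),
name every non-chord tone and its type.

C#6 (beat 2) — neighbor tone; A5 (beat 5) — passing tone.

The harmony at that moment is G# diminished triad (G#, B, D); C#6 is not a chord tone.
It is approached by step up from B5 and left by step down to B5.
Step away and step back to the same note — a neighbor tone (upper neighbor).
The harmony at that moment is E major triad (E, G#, B); A5 is not a chord tone.
It is approached by step up from G#5 and left by step up to B5.
Step in, step out in the same direction — a passing tone.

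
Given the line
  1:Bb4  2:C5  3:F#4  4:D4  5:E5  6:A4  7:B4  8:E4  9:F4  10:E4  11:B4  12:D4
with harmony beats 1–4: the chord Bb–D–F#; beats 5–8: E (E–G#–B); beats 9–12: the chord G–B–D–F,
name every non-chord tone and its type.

The harmony at that moment is Bb augmented triad (Bb, D, F#); C5 is not a chord tone.
It is approached by step up from Bb4 and left by leap down to F#4.
Step in, leap out — an escape tone.
The harmony at that moment is E major triad (E, G#, B); A4 is not a chord tone.
It is approached by leap down from E5 and left by step up to B4.
Leap in, step out — an appoggiatura.
The harmony at that moment is G dominant seventh chord (G, B, D, F); E4 is not a chord tone.
It is approached by step down from F4 and left by leap up to B4.
Step in, leap out — an escape tone.

C5 (beat 2) — escape tone; A4 (beat 6) — appoggiatura; E4 (beat 10) — escape tone.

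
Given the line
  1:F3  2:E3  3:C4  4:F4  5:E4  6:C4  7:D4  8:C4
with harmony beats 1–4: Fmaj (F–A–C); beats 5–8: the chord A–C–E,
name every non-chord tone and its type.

The harmony at that moment is F major triad (F, A, C); E3 is not a chord tone.
It is approached by step down from F3 and left by leap up to C4.
Step in, leap out — an escape tone.
The harmony at that moment is A minor triad (A, C, E); D4 is not a chord tone.
It is approached by step up from C4 and left by step down to C4.
Step away and step back to the same note — a neighbor tone (upper neighbor).

E3 (beat 2) — escape tone; D4 (beat 7) — neighbor tone.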